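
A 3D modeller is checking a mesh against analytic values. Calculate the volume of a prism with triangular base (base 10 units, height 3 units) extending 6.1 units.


Shape: triangular prism
Triangle base = 10 units, triangle height = 3 units, prism length L = 6.1 units
Formula: V = (1/2 * b * h_tri) * L
Cross-section area = 0.5 * 10 * 3 = 15
V = 15 * 6.1
V = 91.5
91.5 units^3


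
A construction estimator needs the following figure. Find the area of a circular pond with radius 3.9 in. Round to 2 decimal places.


Shape: circle
Radius r = 3.9 in
Formula: A = pi * r^2
r^2 = 3.9^2 = 15.21
A = pi * 15.21
A = 47.78
47.78 in^2


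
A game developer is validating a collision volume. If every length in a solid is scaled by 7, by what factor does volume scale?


Linear scale factor k = 7
Rule: under a linear scaling by k, volumes scale by k^3.
k^3 = 7 * 7 * 7
k^3 = 49 * 7
k^3 = 343
Volume scales by a factor of 343.
343 (dimensionless)


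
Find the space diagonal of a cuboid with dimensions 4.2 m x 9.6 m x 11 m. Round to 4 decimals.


Shape: rectangular box (space diagonal)
l = 4.2 m, w = 9.6 m, h = 11 m
Visualize: the diagonal of the base, then a right triangle with that diagonal and the height.
Formula: d = sqrt(l^2 + w^2 + h^2)
l^2 + w^2 + h^2 = 17.64 + 92.16 + 121 = 230.8
d = sqrt(230.8)
d = 15.1921
15.1921 m


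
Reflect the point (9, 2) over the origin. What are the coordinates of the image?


Transformation: reflection
Original point: (9, 2)
Rule for reflection through the origin: (x, y) -> (-x, -y)
Apply: (9, 2) -> (-9, -2)
(-9, -2)


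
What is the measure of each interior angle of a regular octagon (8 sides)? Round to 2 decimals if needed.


Shape: regular octagon (8 sides)
Formula: interior angle = (n - 2) * 180 / n
(n - 2) = 6
(n - 2) * 180 = 1080
angle = 1080 / 8
angle = 135
135 degrees


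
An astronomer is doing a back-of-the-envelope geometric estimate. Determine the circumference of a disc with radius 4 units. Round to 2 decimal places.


Shape: circle
Radius r = 4 units
Formula: C = 2 * pi * r
C = 2 * pi * 4
C = 8 * pi
C = 25.13
25.13 units


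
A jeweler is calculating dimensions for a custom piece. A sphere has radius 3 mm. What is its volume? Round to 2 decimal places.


Shape: sphere
Radius r = 3 mm
Formula: V = (4/3) * pi * r^3
r^3 = 27
(4/3) * 27 = 36
V = 36 * pi
V = 113.1
113.1 mm^3


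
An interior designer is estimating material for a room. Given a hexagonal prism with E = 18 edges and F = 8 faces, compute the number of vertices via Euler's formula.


Polyhedron: hexagonal prism
Euler's formula for convex polyhedra: V - E + F = 2
Given: E = 18 edges and F = 8 faces
Solve for V:
V = 2 + E - F = 2 + 18 - 8 = 12
12 vertices


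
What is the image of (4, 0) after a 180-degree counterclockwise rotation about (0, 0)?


Transformation: rotation about the origin
Original point: (4, 0)
Rule for 180 deg: (x, y) -> (-x, -y)
Apply: (4, 0) -> (-4, 0)
(-4, 0)


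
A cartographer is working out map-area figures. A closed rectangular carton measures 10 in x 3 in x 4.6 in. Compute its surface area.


Shape: rectangular prism
l = 10 in, w = 3 in, h = 4.6 in
Formula: SA = 2(lw + lh + wh)
lw = 30, lh = 46, wh = 13.8
lw + lh + wh = 89.8
SA = 2 * 89.8
SA = 179.6
179.6 in^2


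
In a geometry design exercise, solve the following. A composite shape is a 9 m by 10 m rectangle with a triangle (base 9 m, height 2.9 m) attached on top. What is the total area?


Composite shape: rectangle + triangle
Rectangle area = 9 * 10 = 90
Triangle area = 0.5 * 9 * 2.9 = 13.05
Total = 90 + 13.05
Total = 103.05
103.05 m^2


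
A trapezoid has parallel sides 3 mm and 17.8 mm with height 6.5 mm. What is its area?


Shape: trapezoid
Parallel sides a = 3 mm, b = 17.8 mm; Height h = 6.5 mm
Formula: A = (a + b) * h / 2
a + b = 3 + 17.8 = 20.8
A = 20.8 * 6.5 / 2
A = 135.2 / 2
A = 67.6
67.6 mm^2


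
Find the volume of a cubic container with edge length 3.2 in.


Shape: cube
Side s = 3.2 in
Formula: V = s^3
V = 3.2 * 3.2 * 3.2
V = 10.24 * 3.2
V = 32.768
32.768 in^3


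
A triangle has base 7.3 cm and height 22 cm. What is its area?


Shape: triangle
Base b = 7.3 cm, Height h = 22 cm
Formula: A = (1/2) * b * h
A = 0.5 * 7.3 * 22
A = 0.5 * 160.6
A = 80.3
80.3 cm^2


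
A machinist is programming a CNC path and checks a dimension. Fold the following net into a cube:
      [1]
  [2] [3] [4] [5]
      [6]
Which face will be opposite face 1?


Net: cross layout. Take square 3 as the base (bottom).
Fold the four squares in the horizontal row up around 3: 2 -> left, 4 -> right, 5 wraps to the top.
Fold 1 and 6 up from 3: 1 -> back, 6 -> front.
Opposite pairs are therefore: (1, 6), (2, 4), (3, 5).
Face 1 is opposite face 6.
face 6


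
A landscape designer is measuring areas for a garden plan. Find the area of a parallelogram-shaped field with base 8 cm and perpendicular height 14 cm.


Shape: parallelogram
Base b = 8 cm, Height h = 14 cm
Formula: A = b * h
A = 8 * 14
A = 112
112 cm^2


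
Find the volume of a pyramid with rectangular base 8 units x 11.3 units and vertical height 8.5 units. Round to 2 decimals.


Shape: rectangular pyramid
Base: 8 units x 11.3 units, Height h = 8.5 units
Formula: V = (1/3) * base_area * h
base_area = 8 * 11.3 = 90.4
base_area * h = 90.4 * 8.5 = 768.4
V = 768.4 / 3
V = 256.13
256.13 units^3


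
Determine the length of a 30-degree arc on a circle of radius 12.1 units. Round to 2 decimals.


Shape: circular arc
Radius r = 12.1 units, Angle = 30 degrees
Formula: L = (angle/360) * 2 * pi * r
2 * pi * r = 24.2 * pi
L = (30/360) * 24.2 * pi
L = 2.016667 * pi
L = 6.34
6.34 units


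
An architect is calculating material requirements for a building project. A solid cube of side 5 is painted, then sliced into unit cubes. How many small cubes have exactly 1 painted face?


Large cube: 5 x 5 x 5, cut into unit cubes.
n = 5, so n - 2 = 3
Cubes with 1 painted face lie in the interior of each face.
A cube has 6 faces; each contributes (n - 2)^2 = 9 such cubes.
Count = 6 * 9 = 54
54 unit cubes


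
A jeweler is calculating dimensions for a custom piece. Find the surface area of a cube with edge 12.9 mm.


Shape: cube
Side s = 12.9 mm
A cube has 6 square faces.
Formula: SA = 6 * s^2
s^2 = 166.41
SA = 6 * 166.41
SA = 998.46
998.46 mm^2


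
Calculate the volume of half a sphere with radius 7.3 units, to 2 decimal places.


Shape: hemisphere (half of a sphere)
Radius r = 7.3 units
Formula: V = (1/2) * (4/3) * pi * r^3 = (2/3) * pi * r^3
r^3 = 389.017
(2/3) * 389.017 = 259.344667
V = 259.344667 * pi
V = 814.76
814.76 units^3


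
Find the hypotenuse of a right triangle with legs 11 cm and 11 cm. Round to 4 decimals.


Shape: right triangle
Legs a = 11 cm, b = 11 cm
Formula: c = sqrt(a^2 + b^2)
a^2 = 121, b^2 = 121
a^2 + b^2 = 242
c = sqrt(242)
c = 15.5563
15.5563 cm


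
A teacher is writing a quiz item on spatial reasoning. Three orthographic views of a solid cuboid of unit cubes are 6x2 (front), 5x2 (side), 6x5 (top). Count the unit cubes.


Orthographic views of a solid rectangular block:
Front view 6 x 2 -> length = 6, height = 2
Side view 5 x 2 -> width = 5, height = 2 (consistent)
Top view 6 x 5 -> confirms length = 6, width = 5
The block is 6 x 5 x 2.
Total unit cubes = 6 * 5 * 2 = 60
60 unit cubes


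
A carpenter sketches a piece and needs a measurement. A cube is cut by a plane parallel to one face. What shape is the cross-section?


Solid: cube
Cutting plane: parallel to one face
Visualize the intersection of the plane with the solid's surface.
The boundary of the cut region is a square.
square


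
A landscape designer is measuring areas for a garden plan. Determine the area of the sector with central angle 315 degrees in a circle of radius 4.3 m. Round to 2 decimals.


Shape: circular sector
Radius r = 4.3 m, Angle = 315 degrees
Formula: A = (angle/360) * pi * r^2
r^2 = 18.49
Fraction of circle = 315/360
A = (315/360) * pi * 18.49
A = 16.17875 * pi
A = 50.83
50.83 m^2


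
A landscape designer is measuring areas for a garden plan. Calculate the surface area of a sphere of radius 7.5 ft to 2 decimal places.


Shape: sphere
Radius r = 7.5 ft
Formula: SA = 4 * pi * r^2
r^2 = 56.25
SA = 4 * pi * 56.25
SA = 225 * pi
SA = 706.86
706.86 ft^2


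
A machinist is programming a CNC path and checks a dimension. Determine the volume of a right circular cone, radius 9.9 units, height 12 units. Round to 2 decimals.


Shape: cone
Radius r = 9.9 units, Height h = 12 units
Formula: V = (1/3) * pi * r^2 * h
r^2 = 98.01
pi * r^2 * h = pi * 98.01 * 12 = 1176.12 * pi
V = 1176.12 * pi / 3
V = 1231.63
1231.63 units^3


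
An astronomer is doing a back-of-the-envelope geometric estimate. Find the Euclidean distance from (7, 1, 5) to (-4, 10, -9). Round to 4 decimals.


3D distance between two points
P1 = (7, 1, 5), P2 = (-4, 10, -9)
Formula: d = sqrt((x2-x1)^2 + (y2-y1)^2 + (z2-z1)^2)
dx = -4 - 7 = -11
dy = 10 - 1 = 9
dz = -9 - 5 = -14
dx^2 + dy^2 + dz^2 = 121 + 81 + 196 = 398
d = sqrt(398)
d = 19.9499
19.9499 units


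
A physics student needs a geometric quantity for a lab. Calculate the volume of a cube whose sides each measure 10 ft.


Shape: cube
Side s = 10 ft
Formula: V = s^3
V = 10 * 10 * 10
V = 100 * 10
V = 1000
1000 ft^3


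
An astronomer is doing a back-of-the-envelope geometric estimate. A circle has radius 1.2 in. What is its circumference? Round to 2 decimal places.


Shape: circle
Radius r = 1.2 in
Formula: C = 2 * pi * r
C = 2 * pi * 1.2
C = 2.4 * pi
C = 7.54
7.54 in


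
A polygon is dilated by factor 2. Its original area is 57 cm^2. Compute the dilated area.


Linear scale factor k = 2
Original area = 57 cm^2
Rule: under a linear scaling by k, areas scale by k^2.
k^2 = 2^2 = 4
New area = 57 * 4
New area = 228
228 cm^2


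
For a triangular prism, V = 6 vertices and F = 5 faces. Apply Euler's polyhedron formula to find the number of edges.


Polyhedron: triangular prism
Euler's formula for convex polyhedra: V - E + F = 2
Given: V = 6 vertices and F = 5 faces
Solve for E:
E = V + F - 2 = 6 + 5 - 2 = 9
9 edges


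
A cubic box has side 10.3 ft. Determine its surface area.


Shape: cube
Side s = 10.3 ft
A cube has 6 square faces.
Formula: SA = 6 * s^2
s^2 = 106.09
SA = 6 * 106.09
SA = 636.54
636.54 ft^2


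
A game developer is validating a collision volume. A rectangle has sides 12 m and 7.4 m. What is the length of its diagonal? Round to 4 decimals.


Shape: rectangle (diagonal via Pythagoras)
Sides: 12 m and 7.4 m
Formula: d = sqrt(l^2 + w^2)
l^2 = 144, w^2 = 54.76
l^2 + w^2 = 198.76
d = sqrt(198.76)
d = 14.0982
14.0982 m


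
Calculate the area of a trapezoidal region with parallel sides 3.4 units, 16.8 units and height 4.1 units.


Shape: trapezoid
Parallel sides a = 3.4 units, b = 16.8 units; Height h = 4.1 units
Formula: A = (a + b) * h / 2
a + b = 3.4 + 16.8 = 20.2
A = 20.2 * 4.1 / 2
A = 82.82 / 2
A = 41.41
41.41 units^2


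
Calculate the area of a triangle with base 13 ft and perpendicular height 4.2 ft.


Shape: triangle
Base b = 13 ft, Height h = 4.2 ft
Formula: A = (1/2) * b * h
A = 0.5 * 13 * 4.2
A = 0.5 * 54.6
A = 27.3
27.3 ft^2


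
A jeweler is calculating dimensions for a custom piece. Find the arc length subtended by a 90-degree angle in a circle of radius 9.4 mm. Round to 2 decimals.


Shape: circular arc
Radius r = 9.4 mm, Angle = 90 degrees
Formula: L = (angle/360) * 2 * pi * r
2 * pi * r = 18.8 * pi
L = (90/360) * 18.8 * pi
L = 4.7 * pi
L = 14.77
14.77 mm


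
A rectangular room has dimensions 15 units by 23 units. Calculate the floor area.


Shape: rectangle
Length l = 15 units, Width w = 23 units
Formula: A = l * w
A = 15 * 23
A = 345
345 units^2


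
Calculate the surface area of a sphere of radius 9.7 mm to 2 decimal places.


Shape: sphere
Radius r = 9.7 mm
Formula: SA = 4 * pi * r^2
r^2 = 94.09
SA = 4 * pi * 94.09
SA = 376.36 * pi
SA = 1182.37
1182.37 mm^2


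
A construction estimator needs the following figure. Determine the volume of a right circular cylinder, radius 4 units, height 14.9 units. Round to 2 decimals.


Shape: cylinder
Radius r = 4 units, Height h = 14.9 units
Formula: V = pi * r^2 * h
r^2 = 16
V = pi * 16 * 14.9
V = 238.4 * pi
V = 748.96
748.96 units^3


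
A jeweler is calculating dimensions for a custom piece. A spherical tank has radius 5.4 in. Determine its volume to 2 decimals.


Shape: sphere
Radius r = 5.4 in
Formula: V = (4/3) * pi * r^3
r^3 = 157.464
(4/3) * 157.464 = 209.952
V = 209.952 * pi
V = 659.58
659.58 in^3


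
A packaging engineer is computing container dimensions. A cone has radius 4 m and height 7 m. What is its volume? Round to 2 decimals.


Shape: cone
Radius r = 4 m, Height h = 7 m
Formula: V = (1/3) * pi * r^2 * h
r^2 = 16
pi * r^2 * h = pi * 16 * 7 = 112 * pi
V = 112 * pi / 3
V = 117.29
117.29 m^3


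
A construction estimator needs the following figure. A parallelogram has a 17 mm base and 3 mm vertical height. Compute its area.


Shape: parallelogram
Base b = 17 mm, Height h = 3 mm
Formula: A = b * h
A = 17 * 3
A = 51
51 mm^2


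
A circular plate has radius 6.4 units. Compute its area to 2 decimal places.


Shape: circle
Radius r = 6.4 units
Formula: A = pi * r^2
r^2 = 6.4^2 = 40.96
A = pi * 40.96
A = 128.68
128.68 units^2


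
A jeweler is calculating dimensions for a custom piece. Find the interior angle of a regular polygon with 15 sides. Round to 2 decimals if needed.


Shape: regular pentadecagon (15 sides)
Formula: interior angle = (n - 2) * 180 / n
(n - 2) = 13
(n - 2) * 180 = 2340
angle = 2340 / 15
angle = 156
156 degrees


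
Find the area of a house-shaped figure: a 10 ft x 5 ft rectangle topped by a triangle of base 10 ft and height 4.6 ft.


Composite shape: rectangle + triangle
Rectangle area = 10 * 5 = 50
Triangle area = 0.5 * 10 * 4.6 = 23
Total = 50 + 23
Total = 73
73 ft^2


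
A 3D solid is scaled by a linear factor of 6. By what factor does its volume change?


Linear scale factor k = 6
Rule: under a linear scaling by k, volumes scale by k^3.
k^3 = 6 * 6 * 6
k^3 = 36 * 6
k^3 = 216
Volume scales by a factor of 216.
216 (dimensionless)


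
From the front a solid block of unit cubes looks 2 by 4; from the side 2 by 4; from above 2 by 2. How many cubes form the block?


Orthographic views of a solid rectangular block:
Front view 2 x 4 -> length = 2, height = 4
Side view 2 x 4 -> width = 2, height = 4 (consistent)
Top view 2 x 2 -> confirms length = 2, width = 2
The block is 2 x 2 x 4.
Total unit cubes = 2 * 2 * 4 = 16
16 unit cubes


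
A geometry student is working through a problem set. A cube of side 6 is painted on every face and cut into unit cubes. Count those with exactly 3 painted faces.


Large cube: 6 x 6 x 6, cut into unit cubes.
Cubes with 3 painted faces are at the corners. A cube always has 8 corners.
Count = 8
8 unit cubes


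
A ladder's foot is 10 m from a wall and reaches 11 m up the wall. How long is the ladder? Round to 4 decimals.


Shape: right triangle
Legs a = 10 m, b = 11 m
Formula: c = sqrt(a^2 + b^2)
a^2 = 100, b^2 = 121
a^2 + b^2 = 221
c = sqrt(221)
c = 14.8661
14.8661 m


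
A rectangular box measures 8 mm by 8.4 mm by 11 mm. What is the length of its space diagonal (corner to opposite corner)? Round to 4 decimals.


Shape: rectangular box (space diagonal)
l = 8 mm, w = 8.4 mm, h = 11 mm
Visualize: the diagonal of the base, then a right triangle with that diagonal and the height.
Formula: d = sqrt(l^2 + w^2 + h^2)
l^2 + w^2 + h^2 = 64 + 70.56 + 121 = 255.56
d = sqrt(255.56)
d = 15.9862
15.9862 mm


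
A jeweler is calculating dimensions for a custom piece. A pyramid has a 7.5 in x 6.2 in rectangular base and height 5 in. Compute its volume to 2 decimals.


Shape: rectangular pyramid
Base: 7.5 in x 6.2 in, Height h = 5 in
Formula: V = (1/3) * base_area * h
base_area = 7.5 * 6.2 = 46.5
base_area * h = 46.5 * 5 = 232.5
V = 232.5 / 3
V = 77.5
77.5 in^3


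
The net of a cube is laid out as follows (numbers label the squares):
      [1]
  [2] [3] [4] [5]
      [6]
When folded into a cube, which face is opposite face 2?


Net: cross layout. Take square 3 as the base (bottom).
Fold the four squares in the horizontal row up around 3: 2 -> left, 4 -> right, 5 wraps to the top.
Fold 1 and 6 up from 3: 1 -> back, 6 -> front.
Opposite pairs are therefore: (1, 6), (2, 4), (3, 5).
Face 2 is opposite face 4.
face 4


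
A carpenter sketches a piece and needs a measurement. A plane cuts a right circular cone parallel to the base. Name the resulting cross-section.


Solid: right circular cone
Cutting plane: parallel to the base
Visualize the intersection of the plane with the solid's surface.
The boundary of the cut region is a circle.
circle


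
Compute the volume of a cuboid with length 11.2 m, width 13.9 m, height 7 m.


Shape: rectangular prism
l = 11.2 m, w = 13.9 m, h = 7 m
Formula: V = l * w * h
V = 11.2 * 13.9 * 7
V = 155.68 * 7
V = 1089.76
1089.76 m^3


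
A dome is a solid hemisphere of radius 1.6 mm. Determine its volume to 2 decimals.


Shape: hemisphere (half of a sphere)
Radius r = 1.6 mm
Formula: V = (1/2) * (4/3) * pi * r^3 = (2/3) * pi * r^3
r^3 = 4.096
(2/3) * 4.096 = 2.730667
V = 2.730667 * pi
V = 8.58
8.58 mm^3


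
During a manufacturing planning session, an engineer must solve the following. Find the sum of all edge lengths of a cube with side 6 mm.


Shape: cube
Side s = 6 mm
A cube has 12 edges, all equal.
Formula: total edge length = 12 * s
Total = 12 * 6
Total = 72
72 mm


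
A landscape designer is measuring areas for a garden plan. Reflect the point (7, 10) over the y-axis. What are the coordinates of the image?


Transformation: reflection
Original point: (7, 10)
Rule for reflection over the y-axis: (x, y) -> (-x, y)
Apply: (7, 10) -> (-7, 10)
(-7, 10)


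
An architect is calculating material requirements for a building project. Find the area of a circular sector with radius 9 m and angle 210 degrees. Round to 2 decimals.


Shape: circular sector
Radius r = 9 m, Angle = 210 degrees
Formula: A = (angle/360) * pi * r^2
r^2 = 81
Fraction of circle = 210/360
A = (210/360) * pi * 81
A = 47.25 * pi
A = 148.44
148.44 m^2


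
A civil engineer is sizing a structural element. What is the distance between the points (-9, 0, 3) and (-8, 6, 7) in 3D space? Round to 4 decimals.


3D distance between two points
P1 = (-9, 0, 3), P2 = (-8, 6, 7)
Formula: d = sqrt((x2-x1)^2 + (y2-y1)^2 + (z2-z1)^2)
dx = -8 - -9 = 1
dy = 6 - 0 = 6
dz = 7 - 3 = 4
dx^2 + dy^2 + dz^2 = 1 + 36 + 16 = 53
d = sqrt(53)
d = 7.2801
7.2801 units


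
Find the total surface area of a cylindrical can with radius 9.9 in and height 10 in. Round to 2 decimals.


Shape: closed cylinder
Radius r = 9.9 in, Height h = 10 in
Formula: SA = 2*pi*r^2 + 2*pi*r*h = 2*pi*r*(r + h)
r + h = 19.9
2 * r * (r + h) = 2 * 9.9 * 19.9 = 394.02
SA = 394.02 * pi
SA = 1237.85
1237.85 in^2


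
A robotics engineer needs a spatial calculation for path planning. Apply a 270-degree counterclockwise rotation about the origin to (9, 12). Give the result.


Transformation: rotation about the origin
Original point: (9, 12)
Rule for 270 deg counterclockwise: (x, y) -> (y, -x)
Apply: (9, 12) -> (12, -9)
(12, -9)


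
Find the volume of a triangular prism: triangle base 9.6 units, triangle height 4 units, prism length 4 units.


Shape: triangular prism
Triangle base = 9.6 units, triangle height = 4 units, prism length L = 4 units
Formula: V = (1/2 * b * h_tri) * L
Cross-section area = 0.5 * 9.6 * 4 = 19.2
V = 19.2 * 4
V = 76.8
76.8 units^3


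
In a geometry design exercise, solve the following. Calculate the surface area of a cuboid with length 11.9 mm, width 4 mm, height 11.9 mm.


Shape: rectangular prism
l = 11.9 mm, w = 4 mm, h = 11.9 mm
Formula: SA = 2(lw + lh + wh)
lw = 47.6, lh = 141.61, wh = 47.6
lw + lh + wh = 236.81
SA = 2 * 236.81
SA = 473.62
473.62 mm^2


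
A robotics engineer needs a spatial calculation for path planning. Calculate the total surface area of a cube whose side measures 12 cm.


Shape: cube
Side s = 12 cm
A cube has 6 square faces.
Formula: SA = 6 * s^2
s^2 = 144
SA = 6 * 144
SA = 864
864 cm^2


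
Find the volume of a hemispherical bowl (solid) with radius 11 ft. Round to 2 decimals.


Shape: hemisphere (half of a sphere)
Radius r = 11 ft
Formula: V = (1/2) * (4/3) * pi * r^3 = (2/3) * pi * r^3
r^3 = 1331
(2/3) * 1331 = 887.333333
V = 887.333333 * pi
V = 2787.64
2787.64 ft^3


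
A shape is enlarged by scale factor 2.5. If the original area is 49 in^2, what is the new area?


Linear scale factor k = 2.5
Original area = 49 in^2
Rule: under a linear scaling by k, areas scale by k^2.
k^2 = 2.5^2 = 6.25
New area = 49 * 6.25
New area = 306.25
306.25 in^2


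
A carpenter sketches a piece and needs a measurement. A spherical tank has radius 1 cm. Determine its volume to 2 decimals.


Shape: sphere
Radius r = 1 cm
Formula: V = (4/3) * pi * r^3
r^3 = 1
(4/3) * 1 = 1.333333
V = 1.333333 * pi
V = 4.19
4.19 cm^3


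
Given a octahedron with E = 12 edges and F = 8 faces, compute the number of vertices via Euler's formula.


Polyhedron: octahedron
Euler's formula for convex polyhedra: V - E + F = 2
Given: E = 12 edges and F = 8 faces
Solve for V:
V = 2 + E - F = 2 + 12 - 8 = 6
6 vertices


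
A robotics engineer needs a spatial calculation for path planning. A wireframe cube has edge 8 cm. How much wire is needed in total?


Shape: cube
Side s = 8 cm
A cube has 12 edges, all equal.
Formula: total edge length = 12 * s
Total = 12 * 8
Total = 96
96 cm


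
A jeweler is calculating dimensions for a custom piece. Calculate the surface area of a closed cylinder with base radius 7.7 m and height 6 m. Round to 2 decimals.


Shape: closed cylinder
Radius r = 7.7 m, Height h = 6 m
Formula: SA = 2*pi*r^2 + 2*pi*r*h = 2*pi*r*(r + h)
r + h = 13.7
2 * r * (r + h) = 2 * 7.7 * 13.7 = 210.98
SA = 210.98 * pi
SA = 662.81
662.81 m^2


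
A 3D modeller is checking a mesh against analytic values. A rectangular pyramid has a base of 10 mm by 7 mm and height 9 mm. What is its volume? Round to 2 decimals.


Shape: rectangular pyramid
Base: 10 mm x 7 mm, Height h = 9 mm
Formula: V = (1/3) * base_area * h
base_area = 10 * 7 = 70
base_area * h = 70 * 9 = 630
V = 630 / 3
V = 210
210 mm^3


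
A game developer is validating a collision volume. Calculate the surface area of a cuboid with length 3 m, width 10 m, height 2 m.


Shape: rectangular prism
l = 3 m, w = 10 m, h = 2 m
Formula: SA = 2(lw + lh + wh)
lw = 30, lh = 6, wh = 20
lw + lh + wh = 56
SA = 2 * 56
SA = 112
112 m^2


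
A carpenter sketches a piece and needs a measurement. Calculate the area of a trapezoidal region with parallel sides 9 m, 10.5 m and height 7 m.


Shape: trapezoid
Parallel sides a = 9 m, b = 10.5 m; Height h = 7 m
Formula: A = (a + b) * h / 2
a + b = 9 + 10.5 = 19.5
A = 19.5 * 7 / 2
A = 136.5 / 2
A = 68.25
68.25 m^2


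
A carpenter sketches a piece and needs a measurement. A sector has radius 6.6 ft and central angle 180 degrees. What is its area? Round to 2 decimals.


Shape: circular sector
Radius r = 6.6 ft, Angle = 180 degrees
Formula: A = (angle/360) * pi * r^2
r^2 = 43.56
Fraction of circle = 180/360
A = (180/360) * pi * 43.56
A = 21.78 * pi
A = 68.42
68.42 ft^2


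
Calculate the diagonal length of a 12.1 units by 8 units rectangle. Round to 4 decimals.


Shape: rectangle (diagonal via Pythagoras)
Sides: 12.1 units and 8 units
Formula: d = sqrt(l^2 + w^2)
l^2 = 146.41, w^2 = 64
l^2 + w^2 = 210.41
d = sqrt(210.41)
d = 14.5055
14.5055 units


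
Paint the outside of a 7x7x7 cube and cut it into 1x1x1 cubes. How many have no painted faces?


Large cube: 7 x 7 x 7, cut into unit cubes.
n = 7, so n - 2 = 5
Unpainted cubes form the interior (n - 2)^3 block.
(n - 2)^3 = 5^3 = 125
125 unit cubes


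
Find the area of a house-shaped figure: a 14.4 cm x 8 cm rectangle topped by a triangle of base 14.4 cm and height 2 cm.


Composite shape: rectangle + triangle
Rectangle area = 14.4 * 8 = 115.2
Triangle area = 0.5 * 14.4 * 2 = 14.4
Total = 115.2 + 14.4
Total = 129.6
129.6 cm^2


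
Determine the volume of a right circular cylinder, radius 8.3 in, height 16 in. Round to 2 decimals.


Shape: cylinder
Radius r = 8.3 in, Height h = 16 in
Formula: V = pi * r^2 * h
r^2 = 68.89
V = pi * 68.89 * 16
V = 1102.24 * pi
V = 3462.79
3462.79 in^3


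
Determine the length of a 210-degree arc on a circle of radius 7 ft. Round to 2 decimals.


Shape: circular arc
Radius r = 7 ft, Angle = 210 degrees
Formula: L = (angle/360) * 2 * pi * r
2 * pi * r = 14 * pi
L = (210/360) * 14 * pi
L = 8.166667 * pi
L = 25.66
25.66 ft


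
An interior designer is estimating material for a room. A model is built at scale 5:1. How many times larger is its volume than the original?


Linear scale factor k = 5
Rule: under a linear scaling by k, volumes scale by k^3.
k^3 = 5 * 5 * 5
k^3 = 25 * 5
k^3 = 125
Volume scales by a factor of 125.
125 (dimensionless)


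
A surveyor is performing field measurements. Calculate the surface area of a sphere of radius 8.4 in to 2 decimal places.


Shape: sphere
Radius r = 8.4 in
Formula: SA = 4 * pi * r^2
r^2 = 70.56
SA = 4 * pi * 70.56
SA = 282.24 * pi
SA = 886.68
886.68 in^2


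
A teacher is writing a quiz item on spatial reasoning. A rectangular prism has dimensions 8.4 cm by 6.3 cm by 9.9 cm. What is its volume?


Shape: rectangular prism
l = 8.4 cm, w = 6.3 cm, h = 9.9 cm
Formula: V = l * w * h
V = 8.4 * 6.3 * 9.9
V = 52.92 * 9.9
V = 523.908
523.908 cm^3


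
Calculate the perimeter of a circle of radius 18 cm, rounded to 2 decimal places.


Shape: circle
Radius r = 18 cm
Formula: C = 2 * pi * r
C = 2 * pi * 18
C = 36 * pi
C = 113.1
113.1 cm


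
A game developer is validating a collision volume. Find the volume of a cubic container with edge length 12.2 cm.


Shape: cube
Side s = 12.2 cm
Formula: V = s^3
V = 12.2 * 12.2 * 12.2
V = 148.84 * 12.2
V = 1815.848
1815.848 cm^3


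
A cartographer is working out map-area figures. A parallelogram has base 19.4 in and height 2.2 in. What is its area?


Shape: parallelogram
Base b = 19.4 in, Height h = 2.2 in
Formula: A = b * h
A = 19.4 * 2.2
A = 42.68
42.68 in^2


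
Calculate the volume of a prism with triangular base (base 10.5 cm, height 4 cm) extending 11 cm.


Shape: triangular prism
Triangle base = 10.5 cm, triangle height = 4 cm, prism length L = 11 cm
Formula: V = (1/2 * b * h_tri) * L
Cross-section area = 0.5 * 10.5 * 4 = 21
V = 21 * 11
V = 231
231 cm^3


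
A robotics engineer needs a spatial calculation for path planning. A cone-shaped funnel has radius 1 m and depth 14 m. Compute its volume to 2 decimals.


Shape: cone
Radius r = 1 m, Height h = 14 m
Formula: V = (1/3) * pi * r^2 * h
r^2 = 1
pi * r^2 * h = pi * 1 * 14 = 14 * pi
V = 14 * pi / 3
V = 14.66
14.66 m^3


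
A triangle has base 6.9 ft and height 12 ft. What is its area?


Shape: triangle
Base b = 6.9 ft, Height h = 12 ft
Formula: A = (1/2) * b * h
A = 0.5 * 6.9 * 12
A = 0.5 * 82.8
A = 41.4
41.4 ft^2


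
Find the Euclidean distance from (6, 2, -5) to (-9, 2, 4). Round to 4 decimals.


3D distance between two points
P1 = (6, 2, -5), P2 = (-9, 2, 4)
Formula: d = sqrt((x2-x1)^2 + (y2-y1)^2 + (z2-z1)^2)
dx = -9 - 6 = -15
dy = 2 - 2 = 0
dz = 4 - -5 = 9
dx^2 + dy^2 + dz^2 = 225 + 0 + 81 = 306
d = sqrt(306)
d = 17.4929
17.4929 units


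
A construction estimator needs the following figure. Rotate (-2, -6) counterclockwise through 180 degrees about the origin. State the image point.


Transformation: rotation about the origin
Original point: (-2, -6)
Rule for 180 deg: (x, y) -> (-x, -y)
Apply: (-2, -6) -> (2, 6)
(2, 6)


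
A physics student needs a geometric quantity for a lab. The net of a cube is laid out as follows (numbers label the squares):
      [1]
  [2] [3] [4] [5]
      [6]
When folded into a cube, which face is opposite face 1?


Net: cross layout. Take square 3 as the base (bottom).
Fold the four squares in the horizontal row up around 3: 2 -> left, 4 -> right, 5 wraps to the top.
Fold 1 and 6 up from 3: 1 -> back, 6 -> front.
Opposite pairs are therefore: (1, 6), (2, 4), (3, 5).
Face 1 is opposite face 6.
face 6


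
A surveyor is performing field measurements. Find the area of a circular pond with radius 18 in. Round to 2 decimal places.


Shape: circle
Radius r = 18 in
Formula: A = pi * r^2
r^2 = 18^2 = 324
A = pi * 324
A = 1017.88
1017.88 in^2


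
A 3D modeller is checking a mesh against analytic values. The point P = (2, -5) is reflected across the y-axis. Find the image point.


Transformation: reflection
Original point: (2, -5)
Rule for reflection over the y-axis: (x, y) -> (-x, y)
Apply: (2, -5) -> (-2, -5)
(-2, -5)


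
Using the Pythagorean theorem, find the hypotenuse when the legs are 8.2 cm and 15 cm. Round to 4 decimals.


Shape: right triangle
Legs a = 8.2 cm, b = 15 cm
Formula: c = sqrt(a^2 + b^2)
a^2 = 67.24, b^2 = 225
a^2 + b^2 = 292.24
c = sqrt(292.24)
c = 17.095
17.095 cm


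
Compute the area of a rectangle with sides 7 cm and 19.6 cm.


Shape: rectangle
Length l = 7 cm, Width w = 19.6 cm
Formula: A = l * w
A = 7 * 19.6
A = 137.2
137.2 cm^2


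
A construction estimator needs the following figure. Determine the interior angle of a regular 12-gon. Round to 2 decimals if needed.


Shape: regular dodecagon (12 sides)
Formula: interior angle = (n - 2) * 180 / n
(n - 2) = 10
(n - 2) * 180 = 1800
angle = 1800 / 12
angle = 150
150 degrees


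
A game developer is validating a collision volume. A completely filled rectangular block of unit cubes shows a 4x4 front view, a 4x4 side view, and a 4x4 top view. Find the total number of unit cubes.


Orthographic views of a solid rectangular block:
Front view 4 x 4 -> length = 4, height = 4
Side view 4 x 4 -> width = 4, height = 4 (consistent)
Top view 4 x 4 -> confirms length = 4, width = 4
The block is 4 x 4 x 4.
Total unit cubes = 4 * 4 * 4 = 64
64 unit cubes


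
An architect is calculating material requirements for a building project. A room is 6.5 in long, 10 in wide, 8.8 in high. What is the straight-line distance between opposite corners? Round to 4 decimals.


Shape: rectangular box (space diagonal)
l = 6.5 in, w = 10 in, h = 8.8 in
Visualize: the diagonal of the base, then a right triangle with that diagonal and the height.
Formula: d = sqrt(l^2 + w^2 + h^2)
l^2 + w^2 + h^2 = 42.25 + 100 + 77.44 = 219.69
d = sqrt(219.69)
d = 14.8219
14.8219 in


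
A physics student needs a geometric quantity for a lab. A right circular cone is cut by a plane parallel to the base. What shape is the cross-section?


Solid: right circular cone
Cutting plane: parallel to the base
Visualize the intersection of the plane with the solid's surface.
The boundary of the cut region is a circle.
circle


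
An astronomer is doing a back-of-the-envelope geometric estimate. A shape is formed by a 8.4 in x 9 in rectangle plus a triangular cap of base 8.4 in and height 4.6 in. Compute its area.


Composite shape: rectangle + triangle
Rectangle area = 8.4 * 9 = 75.6
Triangle area = 0.5 * 8.4 * 4.6 = 19.32
Total = 75.6 + 19.32
Total = 94.92
94.92 in^2


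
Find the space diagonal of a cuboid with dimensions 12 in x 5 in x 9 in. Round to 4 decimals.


Shape: rectangular box (space diagonal)
l = 12 in, w = 5 in, h = 9 in
Visualize: the diagonal of the base, then a right triangle with that diagonal and the height.
Formula: d = sqrt(l^2 + w^2 + h^2)
l^2 + w^2 + h^2 = 144 + 25 + 81 = 250
d = sqrt(250)
d = 15.8114
15.8114 in


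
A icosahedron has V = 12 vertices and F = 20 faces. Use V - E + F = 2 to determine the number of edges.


Polyhedron: icosahedron
Euler's formula for convex polyhedra: V - E + F = 2
Given: V = 12 vertices and F = 20 faces
Solve for E:
E = V + F - 2 = 12 + 20 - 2 = 30
30 edges


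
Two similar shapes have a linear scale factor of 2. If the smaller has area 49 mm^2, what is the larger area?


Linear scale factor k = 2
Original area = 49 mm^2
Rule: under a linear scaling by k, areas scale by k^2.
k^2 = 2^2 = 4
New area = 49 * 4
New area = 196
196 mm^2


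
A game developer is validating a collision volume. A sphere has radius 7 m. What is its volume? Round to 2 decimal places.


Shape: sphere
Radius r = 7 m
Formula: V = (4/3) * pi * r^3
r^3 = 343
(4/3) * 343 = 457.333333
V = 457.333333 * pi
V = 1436.76
1436.76 m^3


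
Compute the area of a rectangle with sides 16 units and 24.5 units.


Shape: rectangle
Length l = 16 units, Width w = 24.5 units
Formula: A = l * w
A = 16 * 24.5
A = 392
392 units^2


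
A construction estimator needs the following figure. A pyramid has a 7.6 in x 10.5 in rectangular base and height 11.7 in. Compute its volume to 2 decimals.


Shape: rectangular pyramid
Base: 7.6 in x 10.5 in, Height h = 11.7 in
Formula: V = (1/3) * base_area * h
base_area = 7.6 * 10.5 = 79.8
base_area * h = 79.8 * 11.7 = 933.66
V = 933.66 / 3
V = 311.22
311.22 in^3


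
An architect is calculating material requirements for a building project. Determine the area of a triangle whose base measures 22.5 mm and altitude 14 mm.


Shape: triangle
Base b = 22.5 mm, Height h = 14 mm
Formula: A = (1/2) * b * h
A = 0.5 * 22.5 * 14
A = 0.5 * 315
A = 157.5
157.5 mm^2


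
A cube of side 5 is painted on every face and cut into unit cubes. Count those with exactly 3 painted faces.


Large cube: 5 x 5 x 5, cut into unit cubes.
Cubes with 3 painted faces are at the corners. A cube always has 8 corners.
Count = 8
8 unit cubes


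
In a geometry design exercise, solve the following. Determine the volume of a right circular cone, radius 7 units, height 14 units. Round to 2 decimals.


Shape: cone
Radius r = 7 units, Height h = 14 units
Formula: V = (1/3) * pi * r^2 * h
r^2 = 49
pi * r^2 * h = pi * 49 * 14 = 686 * pi
V = 686 * pi / 3
V = 718.38
718.38 units^3


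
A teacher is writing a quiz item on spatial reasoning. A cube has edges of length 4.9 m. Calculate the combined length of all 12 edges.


Shape: cube
Side s = 4.9 m
A cube has 12 edges, all equal.
Formula: total edge length = 12 * s
Total = 12 * 4.9
Total = 58.8
58.8 m


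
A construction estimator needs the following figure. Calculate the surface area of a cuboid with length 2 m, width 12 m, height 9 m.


Shape: rectangular prism
l = 2 m, w = 12 m, h = 9 m
Formula: SA = 2(lw + lh + wh)
lw = 24, lh = 18, wh = 108
lw + lh + wh = 150
SA = 2 * 150
SA = 300
300 m^2


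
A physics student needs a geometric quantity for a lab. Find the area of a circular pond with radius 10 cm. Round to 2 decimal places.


Shape: circle
Radius r = 10 cm
Formula: A = pi * r^2
r^2 = 10^2 = 100
A = pi * 100
A = 314.16
314.16 cm^2


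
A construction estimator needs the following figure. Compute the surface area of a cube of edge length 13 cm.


Shape: cube
Side s = 13 cm
A cube has 6 square faces.
Formula: SA = 6 * s^2
s^2 = 169
SA = 6 * 169
SA = 1014
1014 cm^2


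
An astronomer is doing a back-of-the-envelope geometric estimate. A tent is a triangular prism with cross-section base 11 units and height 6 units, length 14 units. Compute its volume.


Shape: triangular prism
Triangle base = 11 units, triangle height = 6 units, prism length L = 14 units
Formula: V = (1/2 * b * h_tri) * L
Cross-section area = 0.5 * 11 * 6 = 33
V = 33 * 14
V = 462
462 units^3


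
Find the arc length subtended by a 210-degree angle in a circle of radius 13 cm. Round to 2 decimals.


Shape: circular arc
Radius r = 13 cm, Angle = 210 degrees
Formula: L = (angle/360) * 2 * pi * r
2 * pi * r = 26 * pi
L = (210/360) * 26 * pi
L = 15.166667 * pi
L = 47.65
47.65 cm


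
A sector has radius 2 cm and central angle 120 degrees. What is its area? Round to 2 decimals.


Shape: circular sector
Radius r = 2 cm, Angle = 120 degrees
Formula: A = (angle/360) * pi * r^2
r^2 = 4
Fraction of circle = 120/360
A = (120/360) * pi * 4
A = 1.333333 * pi
A = 4.19
4.19 cm^2


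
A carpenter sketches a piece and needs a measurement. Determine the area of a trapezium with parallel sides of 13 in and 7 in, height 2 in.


Shape: trapezoid
Parallel sides a = 13 in, b = 7 in; Height h = 2 in
Formula: A = (a + b) * h / 2
a + b = 13 + 7 = 20
A = 20 * 2 / 2
A = 40 / 2
A = 20
20 in^2


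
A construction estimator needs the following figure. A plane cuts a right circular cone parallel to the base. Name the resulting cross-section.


Solid: right circular cone
Cutting plane: parallel to the base
Visualize the intersection of the plane with the solid's surface.
The boundary of the cut region is a circle.
circle


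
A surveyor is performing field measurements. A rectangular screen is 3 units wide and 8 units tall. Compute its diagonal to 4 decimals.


Shape: rectangle (diagonal via Pythagoras)
Sides: 3 units and 8 units
Formula: d = sqrt(l^2 + w^2)
l^2 = 9, w^2 = 64
l^2 + w^2 = 73
d = sqrt(73)
d = 8.544
8.544 units


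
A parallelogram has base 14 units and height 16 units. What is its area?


Shape: parallelogram
Base b = 14 units, Height h = 16 units
Formula: A = b * h
A = 14 * 16
A = 224
224 units^2


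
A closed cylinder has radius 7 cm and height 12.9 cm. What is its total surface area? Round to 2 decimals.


Shape: closed cylinder
Radius r = 7 cm, Height h = 12.9 cm
Formula: SA = 2*pi*r^2 + 2*pi*r*h = 2*pi*r*(r + h)
r + h = 19.9
2 * r * (r + h) = 2 * 7 * 19.9 = 278.6
SA = 278.6 * pi
SA = 875.25
875.25 cm^2


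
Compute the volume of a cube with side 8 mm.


Shape: cube
Side s = 8 mm
Formula: V = s^3
V = 8 * 8 * 8
V = 64 * 8
V = 512
512 mm^3


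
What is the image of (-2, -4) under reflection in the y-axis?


Transformation: reflection
Original point: (-2, -4)
Rule for reflection over the y-axis: (x, y) -> (-x, y)
Apply: (-2, -4) -> (2, -4)
(2, -4)


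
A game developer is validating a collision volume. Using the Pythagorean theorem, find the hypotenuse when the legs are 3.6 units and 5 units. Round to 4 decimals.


Shape: right triangle
Legs a = 3.6 units, b = 5 units
Formula: c = sqrt(a^2 + b^2)
a^2 = 12.96, b^2 = 25
a^2 + b^2 = 37.96
c = sqrt(37.96)
c = 6.1612
6.1612 units


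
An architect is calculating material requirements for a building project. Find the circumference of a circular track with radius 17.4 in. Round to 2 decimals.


Shape: circle
Radius r = 17.4 in
Formula: C = 2 * pi * r
C = 2 * pi * 17.4
C = 34.8 * pi
C = 109.33
109.33 in


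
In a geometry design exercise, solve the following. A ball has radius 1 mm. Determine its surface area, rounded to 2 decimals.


Shape: sphere
Radius r = 1 mm
Formula: SA = 4 * pi * r^2
r^2 = 1
SA = 4 * pi * 1
SA = 4 * pi
SA = 12.57
12.57 mm^2


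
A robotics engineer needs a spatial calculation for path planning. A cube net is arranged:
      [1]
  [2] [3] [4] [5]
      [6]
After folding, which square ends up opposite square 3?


Net: cross layout. Take square 3 as the base (bottom).
Fold the four squares in the horizontal row up around 3: 2 -> left, 4 -> right, 5 wraps to the top.
Fold 1 and 6 up from 3: 1 -> back, 6 -> front.
Opposite pairs are therefore: (1, 6), (2, 4), (3, 5).
Face 3 is opposite face 5.
face 5


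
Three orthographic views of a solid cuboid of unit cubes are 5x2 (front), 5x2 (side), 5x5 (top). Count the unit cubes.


Orthographic views of a solid rectangular block:
Front view 5 x 2 -> length = 5, height = 2
Side view 5 x 2 -> width = 5, height = 2 (consistent)
Top view 5 x 5 -> confirms length = 5, width = 5
The block is 5 x 5 x 2.
Total unit cubes = 5 * 5 * 2 = 50
50 unit cubes


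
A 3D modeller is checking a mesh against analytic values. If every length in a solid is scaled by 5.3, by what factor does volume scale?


Linear scale factor k = 5.3
Rule: under a linear scaling by k, volumes scale by k^3.
k^3 = 5.3 * 5.3 * 5.3
k^3 = 28.09 * 5.3
k^3 = 148.877
Volume scales by a factor of 148.877.
148.877 (dimensionless)
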